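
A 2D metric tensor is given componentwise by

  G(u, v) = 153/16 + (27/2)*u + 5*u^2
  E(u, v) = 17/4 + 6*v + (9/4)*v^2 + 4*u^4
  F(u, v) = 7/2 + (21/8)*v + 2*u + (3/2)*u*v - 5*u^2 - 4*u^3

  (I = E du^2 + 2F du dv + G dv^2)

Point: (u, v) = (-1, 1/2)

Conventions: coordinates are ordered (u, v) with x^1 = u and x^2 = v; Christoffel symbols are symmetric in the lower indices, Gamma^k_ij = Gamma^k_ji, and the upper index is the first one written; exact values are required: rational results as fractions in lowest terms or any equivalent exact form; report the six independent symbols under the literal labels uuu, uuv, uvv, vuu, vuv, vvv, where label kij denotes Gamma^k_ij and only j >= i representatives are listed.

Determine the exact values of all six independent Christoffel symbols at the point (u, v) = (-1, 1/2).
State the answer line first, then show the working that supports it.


Answer: Gamma_uuu = -37/86, Gamma_uuv = 19/86, Gamma_uvv = -5/86, Gamma_vuu = -4015/1462, Gamma_vuv = 2085/1462, Gamma_vvv = 5/86

E = 189/16, F = 17/16, G = 17/16 at the point
E_u = -16, E_v = 33/4, F_u = 3/4, F_v = 9/8, G_u = 7/2, G_v = 0
EG - F^2 = 731/64;  g^inv = (64/731) * [[17/16, -17/16], [-17/16, 189/16]]
first-kind symbols [ij,l] = (1/2)(d_i g_jl + d_j g_il - d_l g_ij): [uu,u] = E_u/2 = -8, [uu,v] = F_u - E_v/2 = -27/8, [uv,u] = E_v/2 = 33/8, [uv,v] = G_u/2 = 7/4, [vv,u] = F_v - G_u/2 = -5/8, [vv,v] = G_v/2 = 0
Gamma^u_ij = (G*[ij,u] - F*[ij,v])/(EG - F^2), Gamma^v_ij = (E*[ij,v] - F*[ij,u])/(EG - F^2)


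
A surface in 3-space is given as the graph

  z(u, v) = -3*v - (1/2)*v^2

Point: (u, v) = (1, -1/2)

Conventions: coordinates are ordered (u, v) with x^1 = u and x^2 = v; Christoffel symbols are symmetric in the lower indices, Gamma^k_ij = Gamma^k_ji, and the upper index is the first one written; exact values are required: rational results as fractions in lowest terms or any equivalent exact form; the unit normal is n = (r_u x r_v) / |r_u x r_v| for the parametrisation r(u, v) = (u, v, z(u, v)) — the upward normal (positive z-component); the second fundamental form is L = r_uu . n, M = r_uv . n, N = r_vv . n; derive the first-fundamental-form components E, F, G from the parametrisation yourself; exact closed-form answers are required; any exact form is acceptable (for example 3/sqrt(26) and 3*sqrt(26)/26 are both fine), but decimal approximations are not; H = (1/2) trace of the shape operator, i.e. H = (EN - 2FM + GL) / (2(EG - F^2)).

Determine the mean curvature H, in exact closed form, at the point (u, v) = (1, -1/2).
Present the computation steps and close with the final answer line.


z_u = 0, z_v = -5/2, z_uu = 0, z_uv = 0, z_vv = -1
E = 1, F = 0, G = 29/4; answer radicand W^2 = 29/4
unnormalised second-form numerators: l = 0, m = 0, n = -1; L = l/sqrt(29/4), and similarly M = m/sqrt(W^2), N = n/sqrt(W^2)
H = (E*n - 2*F*m + G*l) / (2*(EG - F^2)*sqrt(W^2)); E*n - 2*F*m + G*l = -1, EG - F^2 = 29/4, so H = (-2/29)/sqrt(29/4)

Answer: H = -4*sqrt(29)/841


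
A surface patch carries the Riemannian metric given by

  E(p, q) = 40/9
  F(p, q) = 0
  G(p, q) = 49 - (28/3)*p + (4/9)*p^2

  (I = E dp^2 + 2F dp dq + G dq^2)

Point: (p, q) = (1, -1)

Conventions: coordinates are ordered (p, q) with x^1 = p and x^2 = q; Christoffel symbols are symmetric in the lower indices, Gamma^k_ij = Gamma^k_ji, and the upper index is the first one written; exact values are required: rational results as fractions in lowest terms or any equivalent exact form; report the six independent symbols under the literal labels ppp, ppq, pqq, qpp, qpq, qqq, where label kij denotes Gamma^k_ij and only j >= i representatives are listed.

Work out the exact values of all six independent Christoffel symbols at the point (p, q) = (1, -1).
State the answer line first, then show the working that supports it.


Answer: Gamma_ppp = 0, Gamma_ppq = 0, Gamma_pqq = 19/20, Gamma_qpp = 0, Gamma_qpq = -2/19, Gamma_qqq = 0

E = 40/9, F = 0, G = 361/9 at the point
E_p = 0, E_q = 0, F_p = 0, F_q = 0, G_p = -76/9, G_q = 0
EG - F^2 = 14440/81;  g^inv = (81/14440) * [[361/9, 0], [0, 40/9]]
first-kind symbols [ij,l] = (1/2)(d_i g_jl + d_j g_il - d_l g_ij): [pp,p] = E_p/2 = 0, [pp,q] = F_p - E_q/2 = 0, [pq,p] = E_q/2 = 0, [pq,q] = G_p/2 = -38/9, [qq,p] = F_q - G_p/2 = 38/9, [qq,q] = G_q/2 = 0
Gamma^p_ij = (G*[ij,p] - F*[ij,q])/(EG - F^2), Gamma^q_ij = (E*[ij,q] - F*[ij,p])/(EG - F^2)


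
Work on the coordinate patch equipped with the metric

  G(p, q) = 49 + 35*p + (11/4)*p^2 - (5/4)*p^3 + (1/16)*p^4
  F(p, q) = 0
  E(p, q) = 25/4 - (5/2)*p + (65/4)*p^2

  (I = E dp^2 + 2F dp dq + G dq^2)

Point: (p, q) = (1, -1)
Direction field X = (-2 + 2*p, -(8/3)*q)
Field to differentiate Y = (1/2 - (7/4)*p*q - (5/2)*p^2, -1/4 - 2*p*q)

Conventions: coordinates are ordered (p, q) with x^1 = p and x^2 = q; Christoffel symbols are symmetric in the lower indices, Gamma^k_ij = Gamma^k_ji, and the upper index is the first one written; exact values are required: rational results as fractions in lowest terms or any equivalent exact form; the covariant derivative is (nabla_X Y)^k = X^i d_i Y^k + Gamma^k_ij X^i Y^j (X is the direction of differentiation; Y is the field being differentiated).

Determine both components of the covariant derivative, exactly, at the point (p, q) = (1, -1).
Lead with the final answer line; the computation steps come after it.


Answer: (nabla_X Y)^p = -539/60, (nabla_X Y)^q = -608/111

E = 20, F = 0, G = 1369/16 at the point
E_p = 30, E_q = 0, F_p = 0, F_q = 0, G_p = 37, G_q = 0
EG - F^2 = 6845/4;  g^inv = (4/6845) * [[1369/16, 0], [0, 20]]
first-kind symbols [ij,l] = (1/2)(d_i g_jl + d_j g_il - d_l g_ij): [pp,p] = E_p/2 = 15, [pp,q] = F_p - E_q/2 = 0, [pq,p] = E_q/2 = 0, [pq,q] = G_p/2 = 37/2, [qq,p] = F_q - G_p/2 = -37/2, [qq,q] = G_q/2 = 0
Gamma^p_ij = (G*[ij,p] - F*[ij,q])/(EG - F^2), Gamma^q_ij = (E*[ij,q] - F*[ij,p])/(EG - F^2)
Gamma_ppp = 3/4, Gamma_ppq = 0, Gamma_pqq = -37/40, Gamma_qpp = 0, Gamma_qpq = 8/37, Gamma_qqq = 0
X = (0, 8/3), Y = (-1/4, 7/4) at the point


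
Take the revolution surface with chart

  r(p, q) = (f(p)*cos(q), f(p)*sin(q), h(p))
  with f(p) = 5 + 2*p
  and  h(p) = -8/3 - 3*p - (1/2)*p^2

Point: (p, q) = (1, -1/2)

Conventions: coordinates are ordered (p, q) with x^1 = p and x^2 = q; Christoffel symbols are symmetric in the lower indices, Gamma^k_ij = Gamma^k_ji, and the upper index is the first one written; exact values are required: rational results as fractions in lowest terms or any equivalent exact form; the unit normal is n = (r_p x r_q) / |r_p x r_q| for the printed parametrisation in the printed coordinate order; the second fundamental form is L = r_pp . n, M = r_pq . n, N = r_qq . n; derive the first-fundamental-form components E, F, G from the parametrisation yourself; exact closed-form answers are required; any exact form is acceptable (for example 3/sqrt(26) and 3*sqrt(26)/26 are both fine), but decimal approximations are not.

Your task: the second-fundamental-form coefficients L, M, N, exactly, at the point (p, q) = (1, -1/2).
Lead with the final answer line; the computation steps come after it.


Answer: L = -sqrt(5)/5, M = 0, N = -14*sqrt(5)/5

f = 7, f' = 2, f'' = 0, h' = -4, h'' = -1
E = 20, F = 0, G = 49; answer radicand W^2 = 20
unnormalised second-form numerators: l = -2, m = 0, n = -28; L = l/sqrt(20), and similarly M = m/sqrt(W^2), N = n/sqrt(W^2)


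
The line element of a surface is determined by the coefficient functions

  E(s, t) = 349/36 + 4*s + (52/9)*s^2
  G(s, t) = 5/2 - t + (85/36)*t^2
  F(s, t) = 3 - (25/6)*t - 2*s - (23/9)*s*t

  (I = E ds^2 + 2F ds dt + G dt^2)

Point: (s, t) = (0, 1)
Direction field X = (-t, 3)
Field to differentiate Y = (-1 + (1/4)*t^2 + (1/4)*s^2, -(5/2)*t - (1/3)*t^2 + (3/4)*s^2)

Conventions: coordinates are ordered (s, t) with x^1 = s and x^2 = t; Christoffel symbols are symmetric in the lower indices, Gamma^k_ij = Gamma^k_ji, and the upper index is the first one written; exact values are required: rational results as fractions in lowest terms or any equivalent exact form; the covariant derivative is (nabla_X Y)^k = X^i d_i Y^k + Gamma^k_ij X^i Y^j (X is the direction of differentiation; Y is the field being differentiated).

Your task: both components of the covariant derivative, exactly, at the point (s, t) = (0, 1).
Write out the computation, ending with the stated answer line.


E = 349/36, F = -7/6, G = 139/36 at the point
E_s = 4, E_t = 0, F_s = -41/9, F_t = -25/6, G_s = 0, G_t = 67/18
EG - F^2 = 46747/1296;  g^inv = (1296/46747) * [[139/36, 7/6], [7/6, 349/36]]
first-kind symbols [ij,l] = (1/2)(d_i g_jl + d_j g_il - d_l g_ij): [ss,s] = E_s/2 = 2, [ss,t] = F_s - E_t/2 = -41/9, [st,s] = E_t/2 = 0, [st,t] = G_s/2 = 0, [tt,s] = F_t - G_s/2 = -25/6, [tt,t] = G_t/2 = 67/36
Gamma^s_ij = (G*[ij,s] - F*[ij,t])/(EG - F^2), Gamma^t_ij = (E*[ij,t] - F*[ij,s])/(EG - F^2)
Gamma_sss = 3120/46747, Gamma_sst = 0, Gamma_stt = -18036/46747, Gamma_tss = -54212/46747, Gamma_tst = 0, Gamma_ttt = 17083/46747
X = (-1, 3), Y = (-3/4, -17/6) at the point

Answer: (nabla_X Y)^s = 451533/93494, (nabla_X Y)^t = -629961/46747


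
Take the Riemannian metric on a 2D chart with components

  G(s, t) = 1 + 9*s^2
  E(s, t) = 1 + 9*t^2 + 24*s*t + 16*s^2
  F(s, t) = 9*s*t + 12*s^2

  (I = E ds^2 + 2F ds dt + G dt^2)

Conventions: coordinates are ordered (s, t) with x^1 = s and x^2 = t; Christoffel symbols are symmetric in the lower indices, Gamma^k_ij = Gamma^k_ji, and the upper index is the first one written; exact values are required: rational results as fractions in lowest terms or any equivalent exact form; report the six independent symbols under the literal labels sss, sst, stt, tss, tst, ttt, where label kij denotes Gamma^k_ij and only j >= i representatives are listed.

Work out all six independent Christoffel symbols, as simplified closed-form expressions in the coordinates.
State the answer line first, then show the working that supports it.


Answer: Gamma_sss = (16*s + 12*t)/(25*s^2 + 24*s*t + 9*t^2 + 1), Gamma_sst = (12*s + 9*t)/(25*s^2 + 24*s*t + 9*t^2 + 1), Gamma_stt = 0, Gamma_tss = 12*s/(25*s^2 + 24*s*t + 9*t^2 + 1), Gamma_tst = 9*s/(25*s^2 + 24*s*t + 9*t^2 + 1), Gamma_ttt = 0

E = 1 + 9*t^2 + 24*s*t + 16*s^2; F = 9*s*t + 12*s^2; G = 1 + 9*s^2
Gamma^k_ij = (1/2) g^{kl} (d_i g_jl + d_j g_il - d_l g_ij), with g^inv = (1/(EG-F^2)) [[G, -F], [-F, E]]
first partials: E_s = 24*t + 32*s, E_t = 18*t + 24*s, F_s = 9*t + 24*s, F_t = 9*s, G_s = 18*s, G_t = 0
D = EG - F^2 = 1 + 9*t^2 + 24*s*t + 25*s^2
expanded: Gamma^s_ss = (G E_s - 2F F_s + F E_t)/(2D), Gamma^s_st = (G E_t - F G_s)/(2D), Gamma^s_tt = (2G F_t - G G_s - F G_t)/(2D), Gamma^t_ss = (2E F_s - E E_t - F E_s)/(2D), Gamma^t_st = (E G_s - F E_t)/(2D), Gamma^t_tt = (E G_t - 2F F_t + F G_s)/(2D); substitute and cancel common factors


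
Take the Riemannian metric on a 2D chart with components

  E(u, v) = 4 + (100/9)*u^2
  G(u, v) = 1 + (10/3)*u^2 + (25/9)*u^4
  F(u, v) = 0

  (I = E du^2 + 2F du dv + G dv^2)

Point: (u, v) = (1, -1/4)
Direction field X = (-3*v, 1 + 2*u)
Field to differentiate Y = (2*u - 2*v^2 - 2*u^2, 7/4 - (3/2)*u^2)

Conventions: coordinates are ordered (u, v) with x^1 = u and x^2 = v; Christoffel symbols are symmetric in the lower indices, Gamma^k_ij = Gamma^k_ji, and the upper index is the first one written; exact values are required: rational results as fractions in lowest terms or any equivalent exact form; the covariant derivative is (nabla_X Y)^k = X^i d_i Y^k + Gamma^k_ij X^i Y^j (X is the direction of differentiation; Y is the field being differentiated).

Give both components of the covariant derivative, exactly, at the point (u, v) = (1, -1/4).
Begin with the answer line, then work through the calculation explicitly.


Answer: (nabla_X Y)^u = 1077/1088, (nabla_X Y)^v = -159/64

E = 136/9, F = 0, G = 64/9 at the point
E_u = 200/9, E_v = 0, F_u = 0, F_v = 0, G_u = 160/9, G_v = 0
EG - F^2 = 8704/81;  g^inv = (81/8704) * [[64/9, 0], [0, 136/9]]
first-kind symbols [ij,l] = (1/2)(d_i g_jl + d_j g_il - d_l g_ij): [uu,u] = E_u/2 = 100/9, [uu,v] = F_u - E_v/2 = 0, [uv,u] = E_v/2 = 0, [uv,v] = G_u/2 = 80/9, [vv,u] = F_v - G_u/2 = -80/9, [vv,v] = G_v/2 = 0
Gamma^u_ij = (G*[ij,u] - F*[ij,v])/(EG - F^2), Gamma^v_ij = (E*[ij,v] - F*[ij,u])/(EG - F^2)
Gamma_uuu = 25/34, Gamma_uuv = 0, Gamma_uvv = -10/17, Gamma_vuu = 0, Gamma_vuv = 5/4, Gamma_vvv = 0
X = (3/4, 3), Y = (-1/8, 1/4) at the point


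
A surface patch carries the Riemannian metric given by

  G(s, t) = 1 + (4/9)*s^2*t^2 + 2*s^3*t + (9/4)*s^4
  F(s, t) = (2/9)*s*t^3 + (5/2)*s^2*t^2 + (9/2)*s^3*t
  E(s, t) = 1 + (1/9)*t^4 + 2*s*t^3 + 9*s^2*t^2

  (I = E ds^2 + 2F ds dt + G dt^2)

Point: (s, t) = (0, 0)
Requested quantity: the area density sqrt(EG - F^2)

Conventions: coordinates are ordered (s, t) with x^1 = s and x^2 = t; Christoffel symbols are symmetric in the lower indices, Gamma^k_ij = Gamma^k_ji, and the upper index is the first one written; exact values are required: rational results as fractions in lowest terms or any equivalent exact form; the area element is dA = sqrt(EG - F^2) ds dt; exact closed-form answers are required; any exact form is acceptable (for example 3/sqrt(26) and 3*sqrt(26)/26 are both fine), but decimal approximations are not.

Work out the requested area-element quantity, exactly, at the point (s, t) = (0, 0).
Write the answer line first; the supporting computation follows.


Answer: sqrt(EG - F^2) = 1

E = 1, F = 0, G = 1; EG - F^2 = 1


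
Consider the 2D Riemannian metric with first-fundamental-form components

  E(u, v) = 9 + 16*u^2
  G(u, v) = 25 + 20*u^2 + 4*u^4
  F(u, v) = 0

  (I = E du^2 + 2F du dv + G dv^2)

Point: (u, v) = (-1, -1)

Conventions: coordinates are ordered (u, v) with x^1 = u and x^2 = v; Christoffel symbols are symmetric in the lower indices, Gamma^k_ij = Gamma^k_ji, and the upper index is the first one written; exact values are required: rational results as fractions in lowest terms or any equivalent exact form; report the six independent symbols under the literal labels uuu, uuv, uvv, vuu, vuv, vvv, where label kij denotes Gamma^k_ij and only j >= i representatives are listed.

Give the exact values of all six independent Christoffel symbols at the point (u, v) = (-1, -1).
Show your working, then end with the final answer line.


E = 25, F = 0, G = 49 at the point
E_u = -32, E_v = 0, F_u = 0, F_v = 0, G_u = -56, G_v = 0
EG - F^2 = 1225;  g^inv = (1/1225) * [[49, 0], [0, 25]]
first-kind symbols [ij,l] = (1/2)(d_i g_jl + d_j g_il - d_l g_ij): [uu,u] = E_u/2 = -16, [uu,v] = F_u - E_v/2 = 0, [uv,u] = E_v/2 = 0, [uv,v] = G_u/2 = -28, [vv,u] = F_v - G_u/2 = 28, [vv,v] = G_v/2 = 0
Gamma^u_ij = (G*[ij,u] - F*[ij,v])/(EG - F^2), Gamma^v_ij = (E*[ij,v] - F*[ij,u])/(EG - F^2)

Answer: Gamma_uuu = -16/25, Gamma_uuv = 0, Gamma_uvv = 28/25, Gamma_vuu = 0, Gamma_vuv = -4/7, Gamma_vvv = 0


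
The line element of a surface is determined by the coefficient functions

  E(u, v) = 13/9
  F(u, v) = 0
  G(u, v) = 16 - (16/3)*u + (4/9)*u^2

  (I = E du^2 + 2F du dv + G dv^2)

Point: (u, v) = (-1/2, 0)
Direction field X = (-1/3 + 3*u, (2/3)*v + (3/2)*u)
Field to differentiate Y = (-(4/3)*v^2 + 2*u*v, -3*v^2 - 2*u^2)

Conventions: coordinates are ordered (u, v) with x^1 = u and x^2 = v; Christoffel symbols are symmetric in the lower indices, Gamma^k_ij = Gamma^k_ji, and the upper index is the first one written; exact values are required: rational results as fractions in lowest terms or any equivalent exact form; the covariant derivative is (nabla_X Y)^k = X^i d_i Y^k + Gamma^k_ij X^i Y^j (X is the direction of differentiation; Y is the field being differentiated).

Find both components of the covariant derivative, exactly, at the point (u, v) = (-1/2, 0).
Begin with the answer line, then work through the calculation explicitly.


Answer: (nabla_X Y)^u = 3/2, (nabla_X Y)^v = -99/26

E = 13/9, F = 0, G = 169/9 at the point
E_u = 0, E_v = 0, F_u = 0, F_v = 0, G_u = -52/9, G_v = 0
EG - F^2 = 2197/81;  g^inv = (81/2197) * [[169/9, 0], [0, 13/9]]
first-kind symbols [ij,l] = (1/2)(d_i g_jl + d_j g_il - d_l g_ij): [uu,u] = E_u/2 = 0, [uu,v] = F_u - E_v/2 = 0, [uv,u] = E_v/2 = 0, [uv,v] = G_u/2 = -26/9, [vv,u] = F_v - G_u/2 = 26/9, [vv,v] = G_v/2 = 0
Gamma^u_ij = (G*[ij,u] - F*[ij,v])/(EG - F^2), Gamma^v_ij = (E*[ij,v] - F*[ij,u])/(EG - F^2)
Gamma_uuu = 0, Gamma_uuv = 0, Gamma_uvv = 2, Gamma_vuu = 0, Gamma_vuv = -2/13, Gamma_vvv = 0
X = (-11/6, -3/4), Y = (0, -1/2) at the point


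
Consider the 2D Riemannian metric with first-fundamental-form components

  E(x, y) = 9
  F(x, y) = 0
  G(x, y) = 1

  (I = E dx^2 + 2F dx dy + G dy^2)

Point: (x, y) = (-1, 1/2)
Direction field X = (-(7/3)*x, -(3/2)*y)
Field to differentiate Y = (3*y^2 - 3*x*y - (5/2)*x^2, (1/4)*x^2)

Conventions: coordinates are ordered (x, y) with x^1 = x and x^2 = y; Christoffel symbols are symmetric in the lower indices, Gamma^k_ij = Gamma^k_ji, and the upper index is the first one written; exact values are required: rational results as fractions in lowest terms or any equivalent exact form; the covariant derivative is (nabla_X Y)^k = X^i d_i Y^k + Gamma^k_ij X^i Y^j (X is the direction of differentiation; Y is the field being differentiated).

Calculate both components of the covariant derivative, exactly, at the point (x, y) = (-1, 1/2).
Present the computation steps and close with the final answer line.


E = 9, F = 0, G = 1 at the point
E_x = 0, E_y = 0, F_x = 0, F_y = 0, G_x = 0, G_y = 0
EG - F^2 = 9;  g^inv = (1/9) * [[1, 0], [0, 9]]
first-kind symbols [ij,l] = (1/2)(d_i g_jl + d_j g_il - d_l g_ij): [xx,x] = E_x/2 = 0, [xx,y] = F_x - E_y/2 = 0, [xy,x] = E_y/2 = 0, [xy,y] = G_x/2 = 0, [yy,x] = F_y - G_x/2 = 0, [yy,y] = G_y/2 = 0
Gamma^x_ij = (G*[ij,x] - F*[ij,y])/(EG - F^2), Gamma^y_ij = (E*[ij,y] - F*[ij,x])/(EG - F^2)
Gamma_xxx = 0, Gamma_xxy = 0, Gamma_xyy = 0, Gamma_yxx = 0, Gamma_yxy = 0, Gamma_yyy = 0
X = (7/3, -3/4), Y = (-1/4, 1/4) at the point

Answer: (nabla_X Y)^x = 11/3, (nabla_X Y)^y = -7/6


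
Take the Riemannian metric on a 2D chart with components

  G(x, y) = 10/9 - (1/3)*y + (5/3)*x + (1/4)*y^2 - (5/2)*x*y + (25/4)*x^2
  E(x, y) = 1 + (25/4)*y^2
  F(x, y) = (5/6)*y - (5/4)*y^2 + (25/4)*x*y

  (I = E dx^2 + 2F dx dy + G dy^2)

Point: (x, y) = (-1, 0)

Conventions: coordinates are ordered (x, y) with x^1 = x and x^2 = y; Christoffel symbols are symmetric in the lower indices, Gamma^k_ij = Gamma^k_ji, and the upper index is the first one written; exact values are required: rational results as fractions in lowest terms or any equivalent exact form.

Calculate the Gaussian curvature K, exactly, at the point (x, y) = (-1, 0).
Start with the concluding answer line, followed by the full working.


Answer: K = -324/1681

E = 1, F = 0, G = 205/36, EG - F^2 = 205/36 at the point
E_x = 0, E_y = 0, F_x = 0, F_y = -65/12, G_x = -65/6, G_y = 13/6
E_yy = 25/2, F_xy = 25/4, G_xx = 25/2
The intrinsic route: Brioschi's K = (det M1 - det M2)/(EG - F^2)^2.
M1 = [[-E_yy/2 + F_xy - G_xx/2, E_x/2, F_x - E_y/2], [F_y - G_x/2, E, F], [G_y/2, F, G]] = [[-25/4, 0, 0], [0, 1, 0], [13/12, 0, 205/36]]; det M1 = -5125/144
M2 = [[0, E_y/2, G_x/2], [E_y/2, E, F], [G_x/2, F, G]] = [[0, 0, -65/12], [0, 1, 0], [-65/12, 0, 205/36]]; det M2 = -4225/144
det M1 - det M2 = -25/4; K = -25/4 / (205/36)^2 = -324/1681


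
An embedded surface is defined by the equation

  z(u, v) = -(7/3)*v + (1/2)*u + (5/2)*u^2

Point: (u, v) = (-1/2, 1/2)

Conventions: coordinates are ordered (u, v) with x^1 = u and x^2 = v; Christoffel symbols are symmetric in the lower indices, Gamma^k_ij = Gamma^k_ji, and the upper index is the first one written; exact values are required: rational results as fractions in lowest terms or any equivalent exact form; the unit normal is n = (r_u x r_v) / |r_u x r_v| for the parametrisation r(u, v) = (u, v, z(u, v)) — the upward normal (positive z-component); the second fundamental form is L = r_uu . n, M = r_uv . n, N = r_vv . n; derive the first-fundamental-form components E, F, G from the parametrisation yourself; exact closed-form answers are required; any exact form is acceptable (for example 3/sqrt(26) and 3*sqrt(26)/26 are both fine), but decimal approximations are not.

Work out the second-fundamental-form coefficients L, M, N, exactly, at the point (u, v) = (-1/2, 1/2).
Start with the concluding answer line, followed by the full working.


Answer: L = 15*sqrt(94)/94, M = 0, N = 0

z_u = -2, z_v = -7/3, z_uu = 5, z_uv = 0, z_vv = 0
E = 5, F = 14/3, G = 58/9; answer radicand W^2 = 94/9
unnormalised second-form numerators: l = 5, m = 0, n = 0; L = l/sqrt(94/9), and similarly M = m/sqrt(W^2), N = n/sqrt(W^2)


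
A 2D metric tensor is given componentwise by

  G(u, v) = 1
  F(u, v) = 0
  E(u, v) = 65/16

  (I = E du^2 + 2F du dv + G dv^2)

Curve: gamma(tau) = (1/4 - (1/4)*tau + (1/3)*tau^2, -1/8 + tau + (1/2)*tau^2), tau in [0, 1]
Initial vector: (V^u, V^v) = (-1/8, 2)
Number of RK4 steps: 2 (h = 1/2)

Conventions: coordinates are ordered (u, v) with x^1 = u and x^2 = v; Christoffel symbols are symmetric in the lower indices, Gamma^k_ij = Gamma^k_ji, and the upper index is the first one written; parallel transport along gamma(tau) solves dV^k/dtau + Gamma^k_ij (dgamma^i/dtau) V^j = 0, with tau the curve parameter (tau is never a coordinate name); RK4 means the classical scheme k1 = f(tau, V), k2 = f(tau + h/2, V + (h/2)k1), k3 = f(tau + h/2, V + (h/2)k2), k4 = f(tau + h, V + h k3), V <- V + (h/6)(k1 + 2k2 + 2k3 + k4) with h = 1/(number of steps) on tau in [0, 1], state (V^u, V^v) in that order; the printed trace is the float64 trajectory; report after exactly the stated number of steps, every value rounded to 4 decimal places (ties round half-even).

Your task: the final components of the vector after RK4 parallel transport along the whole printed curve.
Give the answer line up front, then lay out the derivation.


Answer: V^u = -0.1250, V^v = 2.0000

gamma'(tau) = (-1/4 + (2/3)*tau, 1 + tau); f(tau, V)^k = -Gamma^k_ij(gamma(tau)) gamma'^i(tau) V^j; h = 1/2; intermediate values shown to 6 dp
curve data and Christoffel symbols at the stage parameters:
  tau = 0.000000: gamma = (0.250000, -0.125000), gamma' = (-0.250000, 1.000000); Gamma_uuu = 0.000000, Gamma_uuv = 0.000000, Gamma_uvv = 0.000000, Gamma_vuu = 0.000000, Gamma_vuv = 0.000000, Gamma_vvv = 0.000000
  tau = 0.250000: gamma = (0.208333, 0.156250), gamma' = (-0.083333, 1.250000); Gamma_uuu = 0.000000, Gamma_uuv = 0.000000, Gamma_uvv = 0.000000, Gamma_vuu = 0.000000, Gamma_vuv = 0.000000, Gamma_vvv = 0.000000
  tau = 0.500000: gamma = (0.208333, 0.500000), gamma' = (0.083333, 1.500000); Gamma_uuu = 0.000000, Gamma_uuv = 0.000000, Gamma_uvv = 0.000000, Gamma_vuu = 0.000000, Gamma_vuv = 0.000000, Gamma_vvv = 0.000000
  tau = 0.750000: gamma = (0.250000, 0.906250), gamma' = (0.250000, 1.750000); Gamma_uuu = 0.000000, Gamma_uuv = 0.000000, Gamma_uvv = 0.000000, Gamma_vuu = 0.000000, Gamma_vuv = 0.000000, Gamma_vvv = 0.000000
  tau = 1.000000: gamma = (0.333333, 1.375000), gamma' = (0.416667, 2.000000); Gamma_uuu = 0.000000, Gamma_uuv = 0.000000, Gamma_uvv = 0.000000, Gamma_vuu = 0.000000, Gamma_vuv = 0.000000, Gamma_vvv = 0.000000
step 0: V^u = -0.1250, V^v = 2.0000
step 1: k1 = (0.000000, 0.000000), k2 = (0.000000, 0.000000), k3 = (0.000000, 0.000000), k4 = (0.000000, 0.000000); V <- V + (h/6)(k1 + 2k2 + 2k3 + k4): V^u = -0.1250, V^v = 2.0000
step 2: k1 = (0.000000, 0.000000), k2 = (0.000000, 0.000000), k3 = (0.000000, 0.000000), k4 = (0.000000, 0.000000); V <- V + (h/6)(k1 + 2k2 + 2k3 + k4): V^u = -0.1250, V^v = 2.0000


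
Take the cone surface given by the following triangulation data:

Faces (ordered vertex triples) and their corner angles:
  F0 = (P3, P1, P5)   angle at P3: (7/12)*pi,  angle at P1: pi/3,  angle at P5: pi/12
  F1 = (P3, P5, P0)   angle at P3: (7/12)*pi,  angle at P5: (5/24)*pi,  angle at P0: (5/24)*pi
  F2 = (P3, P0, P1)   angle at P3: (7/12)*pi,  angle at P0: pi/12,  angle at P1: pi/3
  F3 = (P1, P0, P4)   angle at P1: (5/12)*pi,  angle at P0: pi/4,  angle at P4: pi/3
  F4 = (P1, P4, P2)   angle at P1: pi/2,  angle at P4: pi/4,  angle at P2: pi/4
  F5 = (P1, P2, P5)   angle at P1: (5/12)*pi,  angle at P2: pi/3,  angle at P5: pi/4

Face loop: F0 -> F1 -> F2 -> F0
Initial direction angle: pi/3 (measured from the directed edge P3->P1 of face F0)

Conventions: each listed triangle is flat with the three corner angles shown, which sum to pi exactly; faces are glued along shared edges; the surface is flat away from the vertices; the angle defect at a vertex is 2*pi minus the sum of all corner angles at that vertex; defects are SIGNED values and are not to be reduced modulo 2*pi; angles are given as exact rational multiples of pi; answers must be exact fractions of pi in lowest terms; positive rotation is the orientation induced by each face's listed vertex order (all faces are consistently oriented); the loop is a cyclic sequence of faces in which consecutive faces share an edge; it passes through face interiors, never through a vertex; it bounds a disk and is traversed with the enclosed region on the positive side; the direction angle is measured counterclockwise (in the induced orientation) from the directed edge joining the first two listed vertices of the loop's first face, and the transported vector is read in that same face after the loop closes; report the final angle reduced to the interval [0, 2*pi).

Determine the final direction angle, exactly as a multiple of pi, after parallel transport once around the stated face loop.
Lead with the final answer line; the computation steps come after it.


Answer: final direction angle = (7/12)*pi

enclosed vertex P3: corner angles sum to (7/4)*pi, defect = 2*pi - (7/4)*pi = pi/4
by Gauss-Bonnet the loop rotates the vector by the enclosed defect sum (positive orientation, mod 2*pi)
final angle = pi/3 + pi/4 = (7/12)*pi (mod 2*pi)


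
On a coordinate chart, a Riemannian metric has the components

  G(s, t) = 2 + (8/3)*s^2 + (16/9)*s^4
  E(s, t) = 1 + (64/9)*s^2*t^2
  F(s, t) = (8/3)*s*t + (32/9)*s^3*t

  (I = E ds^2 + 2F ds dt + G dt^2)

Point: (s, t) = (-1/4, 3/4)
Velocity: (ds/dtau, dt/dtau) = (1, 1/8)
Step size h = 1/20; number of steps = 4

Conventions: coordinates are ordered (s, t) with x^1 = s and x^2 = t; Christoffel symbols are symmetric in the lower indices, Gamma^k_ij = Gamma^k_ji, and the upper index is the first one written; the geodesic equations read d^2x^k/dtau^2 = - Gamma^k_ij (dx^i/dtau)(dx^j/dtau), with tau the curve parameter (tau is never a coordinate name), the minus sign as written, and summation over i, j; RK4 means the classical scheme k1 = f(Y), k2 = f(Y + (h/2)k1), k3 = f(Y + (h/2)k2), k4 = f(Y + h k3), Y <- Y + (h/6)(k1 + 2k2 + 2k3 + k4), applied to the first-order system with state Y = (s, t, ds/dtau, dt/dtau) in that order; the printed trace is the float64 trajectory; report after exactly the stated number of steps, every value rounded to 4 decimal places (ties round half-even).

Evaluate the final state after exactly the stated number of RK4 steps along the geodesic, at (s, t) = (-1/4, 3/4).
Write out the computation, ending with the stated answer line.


f(Y) = (ds/dtau, dt/dtau, -Gamma^s_ij Y'^i Y'^j, -Gamma^t_ij Y'^i Y'^j) with the Gammas evaluated at the stage position; h = 0.050000; intermediate values shown to 6 dp
step 0: s = -0.2500, t = 0.7500, ds/dtau = 1.0000, dt/dtau = 0.1250
step 1:
  k1: at (s, t) = (-0.250000, 0.750000), (ds/dtau, dt/dtau) = (1.000000, 0.125000); Gamma_sss = -0.412607, Gamma_sst = 0.137536, Gamma_stt = 0.000000, Gamma_tss = 0.893983, Gamma_tst = -0.297994, Gamma_ttt = 0.000000; k1 = (1.000000, 0.125000, 0.378223, -0.819484)
  k2: at (s, t) = (-0.225000, 0.753125), (ds/dtau, dt/dtau) = (1.009456, 0.104513); Gamma_sss = -0.387207, Gamma_sst = 0.115680, Gamma_stt = 0.000000, Gamma_tss = 0.914730, Gamma_tst = -0.273280, Gamma_ttt = 0.000000; k2 = (1.009456, 0.104513, 0.370156, -0.874448)
  k3: at (s, t) = (-0.224764, 0.752613), (ds/dtau, dt/dtau) = (1.009254, 0.103139); Gamma_sss = -0.386441, Gamma_sst = 0.115408, Gamma_stt = 0.000000, Gamma_tss = 0.914380, Gamma_tst = -0.273074, Gamma_ttt = 0.000000; k3 = (1.009254, 0.103139, 0.369599, -0.874531)
  k4: at (s, t) = (-0.199537, 0.755157), (ds/dtau, dt/dtau) = (1.018480, 0.081273); Gamma_sss = -0.356389, Gamma_sst = 0.094170, Gamma_stt = 0.000000, Gamma_tss = 0.934024, Gamma_tst = -0.246800, Gamma_ttt = 0.000000; k4 = (1.018480, 0.081273, 0.354093, -0.928007)
  Y <- Y + (h/6)(k1 + 2k2 + 2k3 + k4): s = -0.1995, t = 0.7552, ds/dtau = 1.0184, dt/dtau = 0.0813
step 2:
  k1: at (s, t) = (-0.199534, 0.755180), (ds/dtau, dt/dtau) = (1.018432, 0.081288); Gamma_sss = -0.356405, Gamma_sst = 0.094169, Gamma_stt = 0.000000, Gamma_tss = 0.934051, Gamma_tst = -0.246796, Gamma_ttt = 0.000000; k1 = (1.018432, 0.081288, 0.354072, -0.927938)
  k2: at (s, t) = (-0.174073, 0.757212), (ds/dtau, dt/dtau) = (1.027284, 0.058089); Gamma_sss = -0.321738, Gamma_sst = 0.073963, Gamma_stt = 0.000000, Gamma_tss = 0.952324, Gamma_tst = -0.218927, Gamma_ttt = 0.000000; k2 = (1.027284, 0.058089, 0.330706, -0.978870)
  k3: at (s, t) = (-0.173852, 0.756632), (ds/dtau, dt/dtau) = (1.026700, 0.056816); Gamma_sss = -0.320941, Gamma_sst = 0.073743, Gamma_stt = 0.000000, Gamma_tss = 0.951810, Gamma_tst = -0.218698, Gamma_ttt = 0.000000; k3 = (1.026700, 0.056816, 0.329705, -0.977800)
  k4: at (s, t) = (-0.148199, 0.758021), (ds/dtau, dt/dtau) = (1.034917, 0.032398); Gamma_sss = -0.281757, Gamma_sst = 0.055086, Gamma_stt = 0.000000, Gamma_tss = 0.968088, Gamma_tst = -0.189269, Gamma_ttt = 0.000000; k4 = (1.034917, 0.032398, 0.298083, -1.024182)
  Y <- Y + (h/6)(k1 + 2k2 + 2k3 + k4): s = -0.1482, t = 0.7580, ds/dtau = 1.0349, dt/dtau = 0.0324
step 3:
  k1: at (s, t) = (-0.148190, 0.758042), (ds/dtau, dt/dtau) = (1.034873, 0.032409); Gamma_sss = -0.281758, Gamma_sst = 0.055081, Gamma_stt = 0.000000, Gamma_tss = 0.968119, Gamma_tst = -0.189258, Gamma_ttt = 0.000000; k1 = (1.034873, 0.032409, 0.298057, -1.024124)
  k2: at (s, t) = (-0.122318, 0.758853), (ds/dtau, dt/dtau) = (1.042325, 0.006806); Gamma_sss = -0.238342, Gamma_sst = 0.038418, Gamma_stt = 0.000000, Gamma_tss = 0.982114, Gamma_tst = -0.158305, Gamma_ttt = 0.000000; k2 = (1.042325, 0.006806, 0.258399, -1.064763)
  k3: at (s, t) = (-0.122132, 0.758212), (ds/dtau, dt/dtau) = (1.041333, 0.005790); Gamma_sss = -0.237624, Gamma_sst = 0.038276, Gamma_stt = 0.000000, Gamma_tss = 0.981420, Gamma_tst = -0.158086, Gamma_ttt = 0.000000; k3 = (1.041333, 0.005790, 0.257212, -1.062322)
  k4: at (s, t) = (-0.096123, 0.758332), (ds/dtau, dt/dtau) = (1.047734, -0.020707); Gamma_sss = -0.190579, Gamma_sst = 0.024157, Gamma_stt = 0.000000, Gamma_tss = 0.992512, Gamma_tst = -0.125807, Gamma_ttt = 0.000000; k4 = (1.047734, -0.020707, 0.210255, -1.094986)
  Y <- Y + (h/6)(k1 + 2k2 + 2k3 + k4): s = -0.0961, t = 0.7583, ds/dtau = 1.0477, dt/dtau = -0.0207
step 4:
  k1: at (s, t) = (-0.096107, 0.758350), (ds/dtau, dt/dtau) = (1.047703, -0.020702); Gamma_sss = -0.190558, Gamma_sst = 0.024150, Gamma_stt = 0.000000, Gamma_tss = 0.992541, Gamma_tst = -0.125787, Gamma_ttt = 0.000000; k1 = (1.047703, -0.020702, 0.210219, -1.094950)
  k2: at (s, t) = (-0.069915, 0.757832), (ds/dtau, dt/dtau) = (1.052958, -0.048075); Gamma_sss = -0.140445, Gamma_sst = 0.012957, Gamma_stt = 0.000000, Gamma_tss = 1.000500, Gamma_tst = -0.092302, Gamma_ttt = 0.000000; k2 = (1.052958, -0.048075, 0.157026, -1.118621)
  k3: at (s, t) = (-0.069783, 0.757148), (ds/dtau, dt/dtau) = (1.051628, -0.048667); Gamma_sss = -0.139939, Gamma_sst = 0.012898, Gamma_stt = 0.000000, Gamma_tss = 0.999651, Gamma_tst = -0.092134, Gamma_ttt = 0.000000; k3 = (1.051628, -0.048667, 0.156082, -1.114967)
  k4: at (s, t) = (-0.043526, 0.755916), (ds/dtau, dt/dtau) = (1.055507, -0.076450); Gamma_sss = -0.087870, Gamma_sst = 0.005060, Gamma_stt = 0.000000, Gamma_tss = 1.004031, Gamma_tst = -0.057812, Gamma_ttt = 0.000000; k4 = (1.055507, -0.076450, 0.098712, -1.127915)
  Y <- Y + (h/6)(k1 + 2k2 + 2k3 + k4): s = -0.0435, t = 0.7559, ds/dtau = 1.0555, dt/dtau = -0.0765

Answer: s = -0.0435, t = 0.7559, ds/dtau = 1.0555, dt/dtau = -0.0765


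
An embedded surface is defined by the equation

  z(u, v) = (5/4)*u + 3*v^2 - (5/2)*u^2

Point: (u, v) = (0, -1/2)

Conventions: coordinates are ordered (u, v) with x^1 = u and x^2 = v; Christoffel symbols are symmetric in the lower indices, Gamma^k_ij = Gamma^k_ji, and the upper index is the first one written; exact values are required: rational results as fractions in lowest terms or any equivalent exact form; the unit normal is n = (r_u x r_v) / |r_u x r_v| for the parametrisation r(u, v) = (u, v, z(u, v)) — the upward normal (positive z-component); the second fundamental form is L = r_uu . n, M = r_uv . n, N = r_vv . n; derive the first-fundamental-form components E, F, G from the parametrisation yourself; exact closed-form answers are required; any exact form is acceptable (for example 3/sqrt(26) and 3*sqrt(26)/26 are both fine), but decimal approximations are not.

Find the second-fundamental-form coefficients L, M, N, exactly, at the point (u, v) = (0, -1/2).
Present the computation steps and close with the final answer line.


z_u = 5/4, z_v = -3, z_uu = -5, z_uv = 0, z_vv = 6
E = 41/16, F = -15/4, G = 10; answer radicand W^2 = 185/16
unnormalised second-form numerators: l = -5, m = 0, n = 6; L = l/sqrt(185/16), and similarly M = m/sqrt(W^2), N = n/sqrt(W^2)

Answer: L = -4*sqrt(185)/37, M = 0, N = 24*sqrt(185)/185


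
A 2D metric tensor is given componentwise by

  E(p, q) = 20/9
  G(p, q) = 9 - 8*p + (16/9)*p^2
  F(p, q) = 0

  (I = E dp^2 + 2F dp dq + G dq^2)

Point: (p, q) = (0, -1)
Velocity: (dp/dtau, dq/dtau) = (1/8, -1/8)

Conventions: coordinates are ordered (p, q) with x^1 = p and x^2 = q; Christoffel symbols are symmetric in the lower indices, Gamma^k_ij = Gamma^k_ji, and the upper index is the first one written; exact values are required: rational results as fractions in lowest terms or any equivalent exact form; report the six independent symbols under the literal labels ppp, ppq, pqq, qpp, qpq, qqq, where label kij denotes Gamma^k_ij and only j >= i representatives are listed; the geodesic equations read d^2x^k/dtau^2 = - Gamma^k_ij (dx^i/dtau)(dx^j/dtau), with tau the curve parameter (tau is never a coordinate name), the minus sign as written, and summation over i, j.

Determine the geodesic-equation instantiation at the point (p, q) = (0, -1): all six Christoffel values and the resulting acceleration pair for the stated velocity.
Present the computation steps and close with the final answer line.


E = 20/9, F = 0, G = 9 at the point
E_p = 0, E_q = 0, F_p = 0, F_q = 0, G_p = -8, G_q = 0
EG - F^2 = 20;  g^inv = (1/20) * [[9, 0], [0, 20/9]]
first-kind symbols [ij,l] = (1/2)(d_i g_jl + d_j g_il - d_l g_ij): [pp,p] = E_p/2 = 0, [pp,q] = F_p - E_q/2 = 0, [pq,p] = E_q/2 = 0, [pq,q] = G_p/2 = -4, [qq,p] = F_q - G_p/2 = 4, [qq,q] = G_q/2 = 0
Gamma^p_ij = (G*[ij,p] - F*[ij,q])/(EG - F^2), Gamma^q_ij = (E*[ij,q] - F*[ij,p])/(EG - F^2)
Gamma_ppp = 0, Gamma_ppq = 0, Gamma_pqq = 9/5, Gamma_qpp = 0, Gamma_qpq = -4/9, Gamma_qqq = 0
d^2p/dtau^2 = -(Gamma_ppp*(1/8)^2 + 2*Gamma_ppq*(1/8)*(-1/8) + Gamma_pqq*(-1/8)^2) = -9/320
d^2q/dtau^2 = -(Gamma_qpp*(1/8)^2 + 2*Gamma_qpq*(1/8)*(-1/8) + Gamma_qqq*(-1/8)^2) = -1/72

Answer: Gamma_ppp = 0, Gamma_ppq = 0, Gamma_pqq = 9/5, Gamma_qpp = 0, Gamma_qpq = -4/9, Gamma_qqq = 0; accelerations (d^2p/dtau^2, d^2q/dtau^2) = (-9/320, -1/72)


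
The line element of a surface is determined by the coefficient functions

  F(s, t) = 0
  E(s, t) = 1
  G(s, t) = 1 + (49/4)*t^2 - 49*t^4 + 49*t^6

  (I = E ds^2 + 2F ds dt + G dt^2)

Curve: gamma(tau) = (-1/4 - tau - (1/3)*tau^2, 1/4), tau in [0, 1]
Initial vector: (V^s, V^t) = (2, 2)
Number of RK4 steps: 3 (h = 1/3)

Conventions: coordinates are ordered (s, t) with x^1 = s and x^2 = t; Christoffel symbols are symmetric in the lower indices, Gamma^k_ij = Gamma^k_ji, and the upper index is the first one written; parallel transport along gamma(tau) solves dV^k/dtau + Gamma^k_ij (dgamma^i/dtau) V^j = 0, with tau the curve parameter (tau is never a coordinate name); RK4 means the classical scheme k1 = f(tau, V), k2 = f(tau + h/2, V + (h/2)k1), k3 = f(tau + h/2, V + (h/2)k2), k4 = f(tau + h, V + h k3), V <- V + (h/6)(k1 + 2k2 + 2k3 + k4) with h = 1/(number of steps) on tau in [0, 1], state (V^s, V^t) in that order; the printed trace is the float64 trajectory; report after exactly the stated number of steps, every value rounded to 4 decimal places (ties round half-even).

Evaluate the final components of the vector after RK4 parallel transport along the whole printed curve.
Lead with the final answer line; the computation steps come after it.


Answer: V^s = 2.0000, V^t = 2.0000

gamma'(tau) = (-1 - (2/3)*tau, 0); f(tau, V)^k = -Gamma^k_ij(gamma(tau)) gamma'^i(tau) V^j; h = 1/3; intermediate values shown to 6 dp
curve data and Christoffel symbols at the stage parameters:
  tau = 0.000000: gamma = (-0.250000, 0.250000), gamma' = (-1.000000, 0.000000); Gamma_sss = 0.000000, Gamma_sst = 0.000000, Gamma_stt = 0.000000, Gamma_tss = 0.000000, Gamma_tst = 0.000000, Gamma_ttt = 1.055872
  tau = 0.166667: gamma = (-0.425926, 0.250000), gamma' = (-1.111111, 0.000000); Gamma_sss = 0.000000, Gamma_sst = 0.000000, Gamma_stt = 0.000000, Gamma_tss = 0.000000, Gamma_tst = 0.000000, Gamma_ttt = 1.055872
  tau = 0.333333: gamma = (-0.620370, 0.250000), gamma' = (-1.222222, 0.000000); Gamma_sss = 0.000000, Gamma_sst = 0.000000, Gamma_stt = 0.000000, Gamma_tss = 0.000000, Gamma_tst = 0.000000, Gamma_ttt = 1.055872
  tau = 0.500000: gamma = (-0.833333, 0.250000), gamma' = (-1.333333, 0.000000); Gamma_sss = 0.000000, Gamma_sst = 0.000000, Gamma_stt = 0.000000, Gamma_tss = 0.000000, Gamma_tst = 0.000000, Gamma_ttt = 1.055872
  tau = 0.666667: gamma = (-1.064815, 0.250000), gamma' = (-1.444444, 0.000000); Gamma_sss = 0.000000, Gamma_sst = 0.000000, Gamma_stt = 0.000000, Gamma_tss = 0.000000, Gamma_tst = 0.000000, Gamma_ttt = 1.055872
  tau = 0.833333: gamma = (-1.314815, 0.250000), gamma' = (-1.555556, 0.000000); Gamma_sss = 0.000000, Gamma_sst = 0.000000, Gamma_stt = 0.000000, Gamma_tss = 0.000000, Gamma_tst = 0.000000, Gamma_ttt = 1.055872
  tau = 1.000000: gamma = (-1.583333, 0.250000), gamma' = (-1.666667, 0.000000); Gamma_sss = 0.000000, Gamma_sst = 0.000000, Gamma_stt = 0.000000, Gamma_tss = 0.000000, Gamma_tst = 0.000000, Gamma_ttt = 1.055872
step 0: V^s = 2.0000, V^t = 2.0000
step 1: k1 = (0.000000, 0.000000), k2 = (0.000000, 0.000000), k3 = (0.000000, 0.000000), k4 = (0.000000, 0.000000); V <- V + (h/6)(k1 + 2k2 + 2k3 + k4): V^s = 2.0000, V^t = 2.0000
step 2: k1 = (0.000000, 0.000000), k2 = (0.000000, 0.000000), k3 = (0.000000, 0.000000), k4 = (0.000000, 0.000000); V <- V + (h/6)(k1 + 2k2 + 2k3 + k4): V^s = 2.0000, V^t = 2.0000
step 3: k1 = (0.000000, 0.000000), k2 = (0.000000, 0.000000), k3 = (0.000000, 0.000000), k4 = (0.000000, 0.000000); V <- V + (h/6)(k1 + 2k2 + 2k3 + k4): V^s = 2.0000, V^t = 2.0000


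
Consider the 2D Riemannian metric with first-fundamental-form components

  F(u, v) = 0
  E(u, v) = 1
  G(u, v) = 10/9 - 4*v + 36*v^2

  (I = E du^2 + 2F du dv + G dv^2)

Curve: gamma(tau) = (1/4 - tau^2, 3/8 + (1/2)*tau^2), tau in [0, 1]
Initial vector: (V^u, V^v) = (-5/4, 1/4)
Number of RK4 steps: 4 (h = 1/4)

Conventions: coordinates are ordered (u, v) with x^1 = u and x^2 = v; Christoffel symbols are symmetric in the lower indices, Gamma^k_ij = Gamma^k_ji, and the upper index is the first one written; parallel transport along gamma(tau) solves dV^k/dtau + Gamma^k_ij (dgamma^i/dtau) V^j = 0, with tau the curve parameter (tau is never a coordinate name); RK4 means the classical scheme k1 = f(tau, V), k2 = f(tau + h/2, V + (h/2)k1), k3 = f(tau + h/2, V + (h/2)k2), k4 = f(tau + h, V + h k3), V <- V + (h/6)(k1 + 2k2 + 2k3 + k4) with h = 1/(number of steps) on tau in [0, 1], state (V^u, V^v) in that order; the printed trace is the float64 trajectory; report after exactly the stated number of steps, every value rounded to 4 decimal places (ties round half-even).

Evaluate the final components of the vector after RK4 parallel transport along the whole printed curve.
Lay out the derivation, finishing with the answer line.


gamma'(tau) = (-2*tau, tau); f(tau, V)^k = -Gamma^k_ij(gamma(tau)) gamma'^i(tau) V^j; h = 1/4; intermediate values shown to 6 dp
curve data and Christoffel symbols at the stage parameters:
  tau = 0.000000: gamma = (0.250000, 0.375000), gamma' = (0.000000, 0.000000); Gamma_uuu = 0.000000, Gamma_uuv = 0.000000, Gamma_uvv = 0.000000, Gamma_vuu = 0.000000, Gamma_vuv = 0.000000, Gamma_vvv = 2.460624
  tau = 0.125000: gamma = (0.234375, 0.382812), gamma' = (-0.250000, 0.125000); Gamma_uuu = 0.000000, Gamma_uuv = 0.000000, Gamma_uvv = 0.000000, Gamma_vuu = 0.000000, Gamma_vuv = 0.000000, Gamma_vvv = 2.426374
  tau = 0.250000: gamma = (0.187500, 0.406250), gamma' = (-0.500000, 0.250000); Gamma_uuu = 0.000000, Gamma_uuv = 0.000000, Gamma_uvv = 0.000000, Gamma_vuu = 0.000000, Gamma_vuv = 0.000000, Gamma_vvv = 2.326110
  tau = 0.375000: gamma = (0.109375, 0.445312), gamma' = (-0.750000, 0.375000); Gamma_uuu = 0.000000, Gamma_uuv = 0.000000, Gamma_uvv = 0.000000, Gamma_vuu = 0.000000, Gamma_vuv = 0.000000, Gamma_vvv = 2.169073
  tau = 0.500000: gamma = (0.000000, 0.500000), gamma' = (-1.000000, 0.500000); Gamma_uuu = 0.000000, Gamma_uuv = 0.000000, Gamma_uvv = 0.000000, Gamma_vuu = 0.000000, Gamma_vuv = 0.000000, Gamma_vvv = 1.972603
  tau = 0.625000: gamma = (-0.140625, 0.570312), gamma' = (-1.250000, 0.625000); Gamma_uuu = 0.000000, Gamma_uuv = 0.000000, Gamma_uvv = 0.000000, Gamma_vuu = 0.000000, Gamma_vuv = 0.000000, Gamma_vvv = 1.758335
  tau = 0.750000: gamma = (-0.312500, 0.656250), gamma' = (-1.500000, 0.750000); Gamma_uuu = 0.000000, Gamma_uuv = 0.000000, Gamma_uvv = 0.000000, Gamma_vuu = 0.000000, Gamma_vuv = 0.000000, Gamma_vvv = 1.545745
  tau = 0.875000: gamma = (-0.515625, 0.757812), gamma' = (-1.750000, 0.875000); Gamma_uuu = 0.000000, Gamma_uuv = 0.000000, Gamma_uvv = 0.000000, Gamma_vuu = 0.000000, Gamma_vuv = 0.000000, Gamma_vvv = 1.348051
  tau = 1.000000: gamma = (-0.750000, 0.875000), gamma' = (-2.000000, 1.000000); Gamma_uuu = 0.000000, Gamma_uuv = 0.000000, Gamma_uvv = 0.000000, Gamma_vuu = 0.000000, Gamma_vuv = 0.000000, Gamma_vvv = 1.171862
step 0: V^u = -1.2500, V^v = 0.2500
step 1: k1 = (0.000000, 0.000000), k2 = (0.000000, -0.075824), k3 = (0.000000, -0.072950), k4 = (0.000000, -0.134776); V <- V + (h/6)(k1 + 2k2 + 2k3 + k4): V^u = -1.2500, V^v = 0.2320
step 2: k1 = (0.000000, -0.134907), k2 = (0.000000, -0.174982), k3 = (0.000000, -0.170907), k4 = (0.000000, -0.186667); V <- V + (h/6)(k1 + 2k2 + 2k3 + k4): V^u = -1.2500, V^v = 0.1898
step 3: k1 = (0.000000, -0.187164), k2 = (0.000000, -0.182832), k3 = (0.000000, -0.183427), k4 = (0.000000, -0.166832); V <- V + (h/6)(k1 + 2k2 + 2k3 + k4): V^u = -1.2500, V^v = 0.1445
step 4: k1 = (0.000000, -0.167511), k2 = (0.000000, -0.145737), k3 = (0.000000, -0.148947), k4 = (0.000000, -0.125689); V <- V + (h/6)(k1 + 2k2 + 2k3 + k4): V^u = -1.2500, V^v = 0.1077

Answer: V^u = -1.2500, V^v = 0.1077
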